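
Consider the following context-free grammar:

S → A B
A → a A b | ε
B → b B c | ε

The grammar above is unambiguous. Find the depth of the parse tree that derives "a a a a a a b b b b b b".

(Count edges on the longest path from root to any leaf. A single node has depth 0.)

8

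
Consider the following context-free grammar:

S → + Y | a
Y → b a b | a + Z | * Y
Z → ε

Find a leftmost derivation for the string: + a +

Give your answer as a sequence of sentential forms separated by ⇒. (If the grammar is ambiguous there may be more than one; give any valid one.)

S ⇒ + Y ⇒ + a + Z ⇒ + a +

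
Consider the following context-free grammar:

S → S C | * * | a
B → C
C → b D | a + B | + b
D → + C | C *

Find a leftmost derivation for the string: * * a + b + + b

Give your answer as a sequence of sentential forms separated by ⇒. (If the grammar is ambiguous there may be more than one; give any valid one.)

S ⇒ S C ⇒ * * C ⇒ * * a + B ⇒ * * a + C ⇒ * * a + b D ⇒ * * a + b + C ⇒ * * a + b + + b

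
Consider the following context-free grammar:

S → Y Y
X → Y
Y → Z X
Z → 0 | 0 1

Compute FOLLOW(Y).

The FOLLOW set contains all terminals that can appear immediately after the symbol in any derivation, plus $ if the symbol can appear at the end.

We compute FOLLOW(Y) using the standard algorithm.
FOLLOW(S) starts with {$}.
FIRST(S) = {0}
FIRST(X) = {0}
FIRST(Y) = {0}
FIRST(Z) = {0}
FOLLOW(S) = {$}
FOLLOW(X) = {$, 0}
FOLLOW(Y) = {$, 0}
FOLLOW(Z) = {0}
Therefore, FOLLOW(Y) = {$, 0}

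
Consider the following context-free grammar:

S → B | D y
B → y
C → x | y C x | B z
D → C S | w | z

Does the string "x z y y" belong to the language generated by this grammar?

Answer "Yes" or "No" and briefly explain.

Yes - a valid derivation exists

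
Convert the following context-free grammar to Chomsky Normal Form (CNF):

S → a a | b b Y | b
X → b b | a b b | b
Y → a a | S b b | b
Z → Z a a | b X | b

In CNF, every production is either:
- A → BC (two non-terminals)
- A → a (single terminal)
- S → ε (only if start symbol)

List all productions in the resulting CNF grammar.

TA → a; TB → b; S → b; X → b; Y → b; Z → b; S → TA TA; S → TB X0; X0 → TB Y; X → TB TB; X → TA X1; X1 → TB TB; Y → TA TA; Y → S X2; X2 → TB TB; Z → Z X3; X3 → TA TA; Z → TB X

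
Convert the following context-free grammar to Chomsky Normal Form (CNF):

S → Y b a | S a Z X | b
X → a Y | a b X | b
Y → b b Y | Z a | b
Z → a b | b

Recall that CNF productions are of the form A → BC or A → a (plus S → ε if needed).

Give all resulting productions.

TB → b; TA → a; S → b; X → b; Y → b; Z → b; S → Y X0; X0 → TB TA; S → S X1; X1 → TA X2; X2 → Z X; X → TA Y; X → TA X3; X3 → TB X; Y → TB X4; X4 → TB Y; Y → Z TA; Z → TA TB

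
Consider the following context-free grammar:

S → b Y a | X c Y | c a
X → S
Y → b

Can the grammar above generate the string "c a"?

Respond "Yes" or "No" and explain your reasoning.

Yes - a valid derivation exists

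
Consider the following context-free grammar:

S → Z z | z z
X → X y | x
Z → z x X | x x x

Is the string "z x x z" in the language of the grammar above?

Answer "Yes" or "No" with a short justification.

Yes - a valid derivation exists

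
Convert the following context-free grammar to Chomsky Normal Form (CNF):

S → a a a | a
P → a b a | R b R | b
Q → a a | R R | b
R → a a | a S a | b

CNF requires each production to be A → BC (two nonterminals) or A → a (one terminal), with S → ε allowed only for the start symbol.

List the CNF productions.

TA → a; S → a; TB → b; P → b; Q → b; R → b; S → TA X0; X0 → TA TA; P → TA X1; X1 → TB TA; P → R X2; X2 → TB R; Q → TA TA; Q → R R; R → TA TA; R → TA X3; X3 → S TA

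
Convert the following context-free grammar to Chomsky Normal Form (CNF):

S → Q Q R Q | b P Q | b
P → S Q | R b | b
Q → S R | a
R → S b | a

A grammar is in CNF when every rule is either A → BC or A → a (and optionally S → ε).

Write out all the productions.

TB → b; S → b; P → b; Q → a; R → a; S → Q X0; X0 → Q X1; X1 → R Q; S → TB X2; X2 → P Q; P → S Q; P → R TB; Q → S R; R → S TB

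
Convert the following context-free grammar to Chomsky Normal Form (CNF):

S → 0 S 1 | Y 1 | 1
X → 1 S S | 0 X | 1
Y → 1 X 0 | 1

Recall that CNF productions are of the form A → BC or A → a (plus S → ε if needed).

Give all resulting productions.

T0 → 0; T1 → 1; S → 1; X → 1; Y → 1; S → T0 X0; X0 → S T1; S → Y T1; X → T1 X1; X1 → S S; X → T0 X; Y → T1 X2; X2 → X T0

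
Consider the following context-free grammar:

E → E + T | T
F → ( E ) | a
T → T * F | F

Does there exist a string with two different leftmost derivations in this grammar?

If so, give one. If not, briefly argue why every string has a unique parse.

No - every string in the language has a unique leftmost derivation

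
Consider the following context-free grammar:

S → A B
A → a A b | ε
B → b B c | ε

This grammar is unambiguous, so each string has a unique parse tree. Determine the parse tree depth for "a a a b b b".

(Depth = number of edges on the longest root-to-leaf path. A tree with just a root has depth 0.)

5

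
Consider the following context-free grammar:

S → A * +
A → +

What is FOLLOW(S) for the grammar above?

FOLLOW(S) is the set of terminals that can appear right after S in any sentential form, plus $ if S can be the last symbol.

We compute FOLLOW(S) using the standard algorithm.
FOLLOW(S) starts with {$}.
FIRST(A) = {+}
FIRST(S) = {+}
FOLLOW(A) = {*}
FOLLOW(S) = {$}
Therefore, FOLLOW(S) = {$}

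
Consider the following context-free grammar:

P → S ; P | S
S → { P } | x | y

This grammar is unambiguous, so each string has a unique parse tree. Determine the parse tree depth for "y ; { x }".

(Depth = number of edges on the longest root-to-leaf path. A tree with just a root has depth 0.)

5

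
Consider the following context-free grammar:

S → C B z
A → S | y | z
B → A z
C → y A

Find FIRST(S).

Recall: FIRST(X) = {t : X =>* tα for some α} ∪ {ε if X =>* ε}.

We compute FIRST(S) using the standard algorithm.
FIRST(A) = {y, z}
FIRST(B) = {y, z}
FIRST(C) = {y}
FIRST(S) = {y}
Therefore, FIRST(S) = {y}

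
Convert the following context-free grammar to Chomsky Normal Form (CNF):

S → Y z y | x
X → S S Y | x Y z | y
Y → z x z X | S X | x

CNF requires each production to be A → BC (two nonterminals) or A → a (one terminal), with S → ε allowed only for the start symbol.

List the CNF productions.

TZ → z; TY → y; S → x; TX → x; X → y; Y → x; S → Y X0; X0 → TZ TY; X → S X1; X1 → S Y; X → TX X2; X2 → Y TZ; Y → TZ X3; X3 → TX X4; X4 → TZ X; Y → S X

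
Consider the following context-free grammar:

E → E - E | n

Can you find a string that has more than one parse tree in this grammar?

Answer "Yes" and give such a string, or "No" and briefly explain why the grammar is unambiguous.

Yes - the string 'n - n - n - n - n - n' has two distinct parse trees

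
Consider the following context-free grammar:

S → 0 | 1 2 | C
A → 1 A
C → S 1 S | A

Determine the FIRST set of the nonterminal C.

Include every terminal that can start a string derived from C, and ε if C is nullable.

We compute FIRST(C) using the standard algorithm.
FIRST(A) = {1}
FIRST(C) = {0, 1}
FIRST(S) = {0, 1}
Therefore, FIRST(C) = {0, 1}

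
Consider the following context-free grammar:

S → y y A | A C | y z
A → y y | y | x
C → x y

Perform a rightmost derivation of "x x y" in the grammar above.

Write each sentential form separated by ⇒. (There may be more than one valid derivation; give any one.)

S ⇒ A C ⇒ A x y ⇒ x x y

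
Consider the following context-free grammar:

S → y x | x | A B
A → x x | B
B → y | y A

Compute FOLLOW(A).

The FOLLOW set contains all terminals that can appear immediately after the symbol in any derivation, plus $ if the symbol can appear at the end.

We compute FOLLOW(A) using the standard algorithm.
FOLLOW(S) starts with {$}.
FIRST(A) = {x, y}
FIRST(B) = {y}
FIRST(S) = {x, y}
FOLLOW(A) = {$, y}
FOLLOW(B) = {$, y}
FOLLOW(S) = {$}
Therefore, FOLLOW(A) = {$, y}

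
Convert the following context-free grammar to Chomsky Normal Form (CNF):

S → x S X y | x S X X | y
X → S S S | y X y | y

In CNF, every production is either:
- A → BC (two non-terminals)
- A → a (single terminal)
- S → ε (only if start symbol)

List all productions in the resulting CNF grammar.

TX → x; TY → y; S → y; X → y; S → TX X0; X0 → S X1; X1 → X TY; S → TX X2; X2 → S X3; X3 → X X; X → S X4; X4 → S S; X → TY X5; X5 → X TY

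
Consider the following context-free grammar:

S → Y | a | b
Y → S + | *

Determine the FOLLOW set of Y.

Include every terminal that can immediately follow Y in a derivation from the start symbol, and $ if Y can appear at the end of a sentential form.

We compute FOLLOW(Y) using the standard algorithm.
FOLLOW(S) starts with {$}.
FIRST(S) = {*, a, b}
FIRST(Y) = {*, a, b}
FOLLOW(S) = {$, +}
FOLLOW(Y) = {$, +}
Therefore, FOLLOW(Y) = {$, +}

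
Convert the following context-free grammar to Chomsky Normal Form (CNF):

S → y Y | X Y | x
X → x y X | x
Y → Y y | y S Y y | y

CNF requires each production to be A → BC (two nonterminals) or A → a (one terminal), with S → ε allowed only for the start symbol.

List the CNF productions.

TY → y; S → x; TX → x; X → x; Y → y; S → TY Y; S → X Y; X → TX X0; X0 → TY X; Y → Y TY; Y → TY X1; X1 → S X2; X2 → Y TY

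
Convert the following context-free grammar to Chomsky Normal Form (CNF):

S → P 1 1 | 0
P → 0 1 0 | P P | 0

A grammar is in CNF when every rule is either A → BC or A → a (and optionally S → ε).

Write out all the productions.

T1 → 1; S → 0; T0 → 0; P → 0; S → P X0; X0 → T1 T1; P → T0 X1; X1 → T1 T0; P → P P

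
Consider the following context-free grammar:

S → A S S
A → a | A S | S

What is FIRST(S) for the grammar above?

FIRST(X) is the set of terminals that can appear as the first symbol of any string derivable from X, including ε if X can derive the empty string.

We compute FIRST(S) using the standard algorithm.
FIRST(A) = {a}
FIRST(S) = {a}
Therefore, FIRST(S) = {a}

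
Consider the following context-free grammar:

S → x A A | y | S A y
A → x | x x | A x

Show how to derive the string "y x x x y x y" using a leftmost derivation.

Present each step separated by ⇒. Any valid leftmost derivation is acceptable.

S ⇒ S A y ⇒ S A y A y ⇒ y A y A y ⇒ y A x y A y ⇒ y x x x y A y ⇒ y x x x y x y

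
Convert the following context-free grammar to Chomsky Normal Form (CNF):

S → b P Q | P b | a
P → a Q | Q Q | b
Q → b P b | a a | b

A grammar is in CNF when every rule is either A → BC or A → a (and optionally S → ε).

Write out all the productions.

TB → b; S → a; TA → a; P → b; Q → b; S → TB X0; X0 → P Q; S → P TB; P → TA Q; P → Q Q; Q → TB X1; X1 → P TB; Q → TA TA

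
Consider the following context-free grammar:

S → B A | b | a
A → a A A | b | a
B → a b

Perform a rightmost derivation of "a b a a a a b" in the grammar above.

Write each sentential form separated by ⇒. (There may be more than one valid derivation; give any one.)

S ⇒ B A ⇒ B a A A ⇒ B a A a A A ⇒ B a A a A b ⇒ B a A a a b ⇒ B a a a a b ⇒ a b a a a a b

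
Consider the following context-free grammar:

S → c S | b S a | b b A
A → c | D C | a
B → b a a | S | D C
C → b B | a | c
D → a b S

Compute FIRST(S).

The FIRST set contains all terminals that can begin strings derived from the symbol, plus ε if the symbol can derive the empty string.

We compute FIRST(S) using the standard algorithm.
FIRST(A) = {a, c}
FIRST(B) = {a, b, c}
FIRST(C) = {a, b, c}
FIRST(D) = {a}
FIRST(S) = {b, c}
Therefore, FIRST(S) = {b, c}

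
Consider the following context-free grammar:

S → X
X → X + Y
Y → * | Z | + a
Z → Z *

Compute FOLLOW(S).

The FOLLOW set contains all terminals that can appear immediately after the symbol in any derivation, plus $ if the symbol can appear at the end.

We compute FOLLOW(S) using the standard algorithm.
FOLLOW(S) starts with {$}.
FIRST(S) = {}
FIRST(X) = {}
FIRST(Y) = {*, +}
FIRST(Z) = {}
FOLLOW(S) = {$}
FOLLOW(X) = {$, +}
FOLLOW(Y) = {$, +}
FOLLOW(Z) = {$, *, +}
Therefore, FOLLOW(S) = {$}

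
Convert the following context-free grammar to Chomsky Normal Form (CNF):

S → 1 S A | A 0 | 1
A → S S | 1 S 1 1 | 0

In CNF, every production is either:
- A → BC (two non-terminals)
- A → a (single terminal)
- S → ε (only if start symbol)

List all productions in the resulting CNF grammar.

T1 → 1; T0 → 0; S → 1; A → 0; S → T1 X0; X0 → S A; S → A T0; A → S S; A → T1 X1; X1 → S X2; X2 → T1 T1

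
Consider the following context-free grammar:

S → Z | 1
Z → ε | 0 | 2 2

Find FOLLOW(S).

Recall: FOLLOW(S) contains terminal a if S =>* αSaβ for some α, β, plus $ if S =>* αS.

We compute FOLLOW(S) using the standard algorithm.
FOLLOW(S) starts with {$}.
FIRST(S) = {0, 1, 2, ε}
FIRST(Z) = {0, 2, ε}
FOLLOW(S) = {$}
FOLLOW(Z) = {$}
Therefore, FOLLOW(S) = {$}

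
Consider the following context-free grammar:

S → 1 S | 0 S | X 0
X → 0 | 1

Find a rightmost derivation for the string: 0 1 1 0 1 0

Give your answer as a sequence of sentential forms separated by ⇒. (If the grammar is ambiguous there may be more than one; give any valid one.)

S ⇒ 0 S ⇒ 0 1 S ⇒ 0 1 1 S ⇒ 0 1 1 0 S ⇒ 0 1 1 0 X 0 ⇒ 0 1 1 0 1 0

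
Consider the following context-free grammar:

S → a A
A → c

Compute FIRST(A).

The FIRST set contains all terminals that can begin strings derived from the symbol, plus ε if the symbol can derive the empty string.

We compute FIRST(A) using the standard algorithm.
FIRST(A) = {c}
FIRST(S) = {a}
Therefore, FIRST(A) = {c}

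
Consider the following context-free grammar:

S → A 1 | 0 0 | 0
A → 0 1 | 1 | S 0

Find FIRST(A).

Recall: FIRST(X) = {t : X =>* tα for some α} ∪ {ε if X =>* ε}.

We compute FIRST(A) using the standard algorithm.
FIRST(A) = {0, 1}
FIRST(S) = {0, 1}
Therefore, FIRST(A) = {0, 1}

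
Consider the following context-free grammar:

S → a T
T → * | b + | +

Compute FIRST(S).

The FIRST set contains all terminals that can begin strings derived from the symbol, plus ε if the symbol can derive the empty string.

We compute FIRST(S) using the standard algorithm.
FIRST(S) = {a}
FIRST(T) = {*, +, b}
Therefore, FIRST(S) = {a}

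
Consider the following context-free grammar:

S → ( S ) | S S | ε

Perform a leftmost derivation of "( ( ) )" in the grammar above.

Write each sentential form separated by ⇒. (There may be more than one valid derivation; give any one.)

S ⇒ ( S ) ⇒ ( ( S ) ) ⇒ ( ( ) )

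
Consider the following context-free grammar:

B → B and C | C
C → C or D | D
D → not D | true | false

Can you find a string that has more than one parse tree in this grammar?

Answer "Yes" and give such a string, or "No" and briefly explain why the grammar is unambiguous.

No - the grammar is unambiguous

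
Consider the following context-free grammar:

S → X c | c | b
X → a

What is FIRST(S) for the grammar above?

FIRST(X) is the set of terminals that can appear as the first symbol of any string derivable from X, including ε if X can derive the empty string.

We compute FIRST(S) using the standard algorithm.
FIRST(S) = {a, b, c}
FIRST(X) = {a}
Therefore, FIRST(S) = {a, b, c}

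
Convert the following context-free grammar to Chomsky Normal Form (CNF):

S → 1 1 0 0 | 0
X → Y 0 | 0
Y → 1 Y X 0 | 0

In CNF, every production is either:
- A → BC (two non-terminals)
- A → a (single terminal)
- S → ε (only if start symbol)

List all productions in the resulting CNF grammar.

T1 → 1; T0 → 0; S → 0; X → 0; Y → 0; S → T1 X0; X0 → T1 X1; X1 → T0 T0; X → Y T0; Y → T1 X2; X2 → Y X3; X3 → X T0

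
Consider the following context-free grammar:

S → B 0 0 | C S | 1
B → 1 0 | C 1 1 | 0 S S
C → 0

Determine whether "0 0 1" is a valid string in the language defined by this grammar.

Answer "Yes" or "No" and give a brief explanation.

Yes - a valid derivation exists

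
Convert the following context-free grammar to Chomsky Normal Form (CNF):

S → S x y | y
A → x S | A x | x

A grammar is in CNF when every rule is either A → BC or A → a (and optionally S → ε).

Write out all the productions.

TX → x; TY → y; S → y; A → x; S → S X0; X0 → TX TY; A → TX S; A → A TX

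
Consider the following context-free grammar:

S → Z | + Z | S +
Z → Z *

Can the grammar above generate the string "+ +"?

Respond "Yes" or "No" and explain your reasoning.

No - no valid derivation exists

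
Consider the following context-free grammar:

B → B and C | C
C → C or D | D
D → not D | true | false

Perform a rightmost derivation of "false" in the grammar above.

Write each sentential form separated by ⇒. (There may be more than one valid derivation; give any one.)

B ⇒ C ⇒ D ⇒ false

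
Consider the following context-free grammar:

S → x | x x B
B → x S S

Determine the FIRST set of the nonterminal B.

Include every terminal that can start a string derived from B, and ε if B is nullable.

We compute FIRST(B) using the standard algorithm.
FIRST(B) = {x}
FIRST(S) = {x}
Therefore, FIRST(B) = {x}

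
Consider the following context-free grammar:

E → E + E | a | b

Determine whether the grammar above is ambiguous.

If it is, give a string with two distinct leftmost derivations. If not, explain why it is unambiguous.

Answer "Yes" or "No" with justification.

Yes - the string 'a + a + a + a' has two distinct leftmost derivations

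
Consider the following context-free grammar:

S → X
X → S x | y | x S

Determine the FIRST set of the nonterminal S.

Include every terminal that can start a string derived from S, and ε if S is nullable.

We compute FIRST(S) using the standard algorithm.
FIRST(S) = {x, y}
FIRST(X) = {x, y}
Therefore, FIRST(S) = {x, y}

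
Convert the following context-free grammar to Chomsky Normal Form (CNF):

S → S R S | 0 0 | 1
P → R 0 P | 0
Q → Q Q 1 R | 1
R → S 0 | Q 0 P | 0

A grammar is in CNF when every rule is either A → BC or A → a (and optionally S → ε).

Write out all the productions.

T0 → 0; S → 1; P → 0; T1 → 1; Q → 1; R → 0; S → S X0; X0 → R S; S → T0 T0; P → R X1; X1 → T0 P; Q → Q X2; X2 → Q X3; X3 → T1 R; R → S T0; R → Q X4; X4 → T0 P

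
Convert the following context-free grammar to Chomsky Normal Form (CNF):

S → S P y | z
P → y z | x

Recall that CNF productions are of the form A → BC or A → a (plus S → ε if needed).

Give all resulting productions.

TY → y; S → z; TZ → z; P → x; S → S X0; X0 → P TY; P → TY TZ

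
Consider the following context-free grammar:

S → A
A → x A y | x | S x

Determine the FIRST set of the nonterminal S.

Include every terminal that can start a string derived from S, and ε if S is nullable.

We compute FIRST(S) using the standard algorithm.
FIRST(A) = {x}
FIRST(S) = {x}
Therefore, FIRST(S) = {x}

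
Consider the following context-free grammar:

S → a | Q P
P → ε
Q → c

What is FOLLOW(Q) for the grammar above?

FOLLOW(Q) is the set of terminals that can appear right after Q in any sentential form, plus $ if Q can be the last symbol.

We compute FOLLOW(Q) using the standard algorithm.
FOLLOW(S) starts with {$}.
FIRST(P) = {ε}
FIRST(Q) = {c}
FIRST(S) = {a, c}
FOLLOW(P) = {$}
FOLLOW(Q) = {$}
FOLLOW(S) = {$}
Therefore, FOLLOW(Q) = {$}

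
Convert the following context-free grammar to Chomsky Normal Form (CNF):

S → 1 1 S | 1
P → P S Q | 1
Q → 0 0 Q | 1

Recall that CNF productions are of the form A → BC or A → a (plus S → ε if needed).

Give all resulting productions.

T1 → 1; S → 1; P → 1; T0 → 0; Q → 1; S → T1 X0; X0 → T1 S; P → P X1; X1 → S Q; Q → T0 X2; X2 → T0 Q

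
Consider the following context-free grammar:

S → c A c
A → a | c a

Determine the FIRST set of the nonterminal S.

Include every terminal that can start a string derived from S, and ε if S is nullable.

We compute FIRST(S) using the standard algorithm.
FIRST(A) = {a, c}
FIRST(S) = {c}
Therefore, FIRST(S) = {c}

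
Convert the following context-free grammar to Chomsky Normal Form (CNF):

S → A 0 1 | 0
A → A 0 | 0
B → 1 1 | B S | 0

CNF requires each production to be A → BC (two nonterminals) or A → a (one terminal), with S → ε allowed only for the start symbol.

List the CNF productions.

T0 → 0; T1 → 1; S → 0; A → 0; B → 0; S → A X0; X0 → T0 T1; A → A T0; B → T1 T1; B → B S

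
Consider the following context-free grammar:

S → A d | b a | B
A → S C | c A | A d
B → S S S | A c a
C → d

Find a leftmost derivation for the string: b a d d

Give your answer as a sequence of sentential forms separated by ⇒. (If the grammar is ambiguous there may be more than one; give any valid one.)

S ⇒ A d ⇒ S C d ⇒ b a C d ⇒ b a d d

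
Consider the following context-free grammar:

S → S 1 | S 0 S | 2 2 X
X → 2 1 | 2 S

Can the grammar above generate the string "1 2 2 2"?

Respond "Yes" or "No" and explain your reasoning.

No - no valid derivation exists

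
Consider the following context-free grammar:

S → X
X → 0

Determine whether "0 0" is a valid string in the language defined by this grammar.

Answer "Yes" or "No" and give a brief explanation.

No - no valid derivation exists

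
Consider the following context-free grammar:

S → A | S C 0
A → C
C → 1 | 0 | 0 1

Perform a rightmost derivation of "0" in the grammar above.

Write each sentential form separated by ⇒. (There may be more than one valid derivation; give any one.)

S ⇒ A ⇒ C ⇒ 0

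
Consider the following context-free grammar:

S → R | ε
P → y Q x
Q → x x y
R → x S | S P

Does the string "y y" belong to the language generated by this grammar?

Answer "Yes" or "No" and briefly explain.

No - no valid derivation exists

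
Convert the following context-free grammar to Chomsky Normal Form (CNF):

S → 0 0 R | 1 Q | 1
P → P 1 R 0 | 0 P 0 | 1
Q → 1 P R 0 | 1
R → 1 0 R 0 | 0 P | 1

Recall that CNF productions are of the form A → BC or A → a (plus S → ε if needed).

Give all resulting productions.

T0 → 0; T1 → 1; S → 1; P → 1; Q → 1; R → 1; S → T0 X0; X0 → T0 R; S → T1 Q; P → P X1; X1 → T1 X2; X2 → R T0; P → T0 X3; X3 → P T0; Q → T1 X4; X4 → P X5; X5 → R T0; R → T1 X6; X6 → T0 X7; X7 → R T0; R → T0 P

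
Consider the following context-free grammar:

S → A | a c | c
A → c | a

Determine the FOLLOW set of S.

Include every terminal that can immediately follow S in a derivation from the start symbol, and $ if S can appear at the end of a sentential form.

We compute FOLLOW(S) using the standard algorithm.
FOLLOW(S) starts with {$}.
FIRST(A) = {a, c}
FIRST(S) = {a, c}
FOLLOW(A) = {$}
FOLLOW(S) = {$}
Therefore, FOLLOW(S) = {$}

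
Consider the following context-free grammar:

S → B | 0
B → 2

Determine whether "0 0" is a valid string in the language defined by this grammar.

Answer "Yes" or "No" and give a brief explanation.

No - no valid derivation exists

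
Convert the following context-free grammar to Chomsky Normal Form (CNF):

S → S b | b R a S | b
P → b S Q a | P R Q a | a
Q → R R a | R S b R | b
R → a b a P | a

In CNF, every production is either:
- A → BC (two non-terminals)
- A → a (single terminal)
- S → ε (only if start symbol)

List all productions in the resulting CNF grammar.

TB → b; TA → a; S → b; P → a; Q → b; R → a; S → S TB; S → TB X0; X0 → R X1; X1 → TA S; P → TB X2; X2 → S X3; X3 → Q TA; P → P X4; X4 → R X5; X5 → Q TA; Q → R X6; X6 → R TA; Q → R X7; X7 → S X8; X8 → TB R; R → TA X9; X9 → TB X10; X10 → TA P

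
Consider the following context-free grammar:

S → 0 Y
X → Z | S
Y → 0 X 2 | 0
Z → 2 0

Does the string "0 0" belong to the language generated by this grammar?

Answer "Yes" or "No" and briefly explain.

Yes - a valid derivation exists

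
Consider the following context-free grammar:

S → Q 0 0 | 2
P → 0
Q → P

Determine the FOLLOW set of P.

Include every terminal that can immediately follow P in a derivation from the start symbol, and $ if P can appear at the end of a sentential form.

We compute FOLLOW(P) using the standard algorithm.
FOLLOW(S) starts with {$}.
FIRST(P) = {0}
FIRST(Q) = {0}
FIRST(S) = {0, 2}
FOLLOW(P) = {0}
FOLLOW(Q) = {0}
FOLLOW(S) = {$}
Therefore, FOLLOW(P) = {0}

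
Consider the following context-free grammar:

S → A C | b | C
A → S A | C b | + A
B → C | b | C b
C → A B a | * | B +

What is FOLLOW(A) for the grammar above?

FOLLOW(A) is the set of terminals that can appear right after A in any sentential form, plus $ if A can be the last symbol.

We compute FOLLOW(A) using the standard algorithm.
FOLLOW(S) starts with {$}.
FIRST(A) = {*, +, b}
FIRST(B) = {*, +, b}
FIRST(C) = {*, +, b}
FIRST(S) = {*, +, b}
FOLLOW(A) = {*, +, b}
FOLLOW(B) = {+, a}
FOLLOW(C) = {$, *, +, a, b}
FOLLOW(S) = {$, *, +, b}
Therefore, FOLLOW(A) = {*, +, b}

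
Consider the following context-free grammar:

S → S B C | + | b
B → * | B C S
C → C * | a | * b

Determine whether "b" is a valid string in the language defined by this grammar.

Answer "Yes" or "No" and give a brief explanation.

Yes - a valid derivation exists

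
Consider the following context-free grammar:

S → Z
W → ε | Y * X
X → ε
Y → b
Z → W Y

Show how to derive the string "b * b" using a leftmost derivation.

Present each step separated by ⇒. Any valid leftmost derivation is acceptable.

S ⇒ Z ⇒ W Y ⇒ Y * X Y ⇒ b * X Y ⇒ b * Y ⇒ b * b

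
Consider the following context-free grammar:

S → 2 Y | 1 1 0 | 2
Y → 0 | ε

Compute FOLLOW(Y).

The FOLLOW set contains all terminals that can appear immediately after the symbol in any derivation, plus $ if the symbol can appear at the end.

We compute FOLLOW(Y) using the standard algorithm.
FOLLOW(S) starts with {$}.
FIRST(S) = {1, 2}
FIRST(Y) = {0, ε}
FOLLOW(S) = {$}
FOLLOW(Y) = {$}
Therefore, FOLLOW(Y) = {$}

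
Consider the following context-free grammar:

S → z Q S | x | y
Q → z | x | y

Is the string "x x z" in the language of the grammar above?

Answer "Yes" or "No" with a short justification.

No - no valid derivation exists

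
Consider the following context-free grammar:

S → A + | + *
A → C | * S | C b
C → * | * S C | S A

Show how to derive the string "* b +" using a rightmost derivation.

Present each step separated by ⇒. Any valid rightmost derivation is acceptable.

S ⇒ A + ⇒ C b + ⇒ * b +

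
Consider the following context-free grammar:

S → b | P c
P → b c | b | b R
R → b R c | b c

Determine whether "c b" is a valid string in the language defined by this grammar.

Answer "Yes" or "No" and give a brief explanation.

No - no valid derivation exists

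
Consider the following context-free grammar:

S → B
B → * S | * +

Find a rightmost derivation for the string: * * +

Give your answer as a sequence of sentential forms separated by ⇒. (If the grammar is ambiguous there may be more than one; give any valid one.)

S ⇒ B ⇒ * S ⇒ * B ⇒ * * +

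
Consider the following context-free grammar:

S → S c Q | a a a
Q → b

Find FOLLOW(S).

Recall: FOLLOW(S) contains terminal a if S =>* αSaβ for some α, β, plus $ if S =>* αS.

We compute FOLLOW(S) using the standard algorithm.
FOLLOW(S) starts with {$}.
FIRST(Q) = {b}
FIRST(S) = {a}
FOLLOW(Q) = {$, c}
FOLLOW(S) = {$, c}
Therefore, FOLLOW(S) = {$, c}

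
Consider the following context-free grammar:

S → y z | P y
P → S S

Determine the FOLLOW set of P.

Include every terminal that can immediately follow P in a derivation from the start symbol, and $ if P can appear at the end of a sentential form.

We compute FOLLOW(P) using the standard algorithm.
FOLLOW(S) starts with {$}.
FIRST(P) = {y}
FIRST(S) = {y}
FOLLOW(P) = {y}
FOLLOW(S) = {$, y}
Therefore, FOLLOW(P) = {y}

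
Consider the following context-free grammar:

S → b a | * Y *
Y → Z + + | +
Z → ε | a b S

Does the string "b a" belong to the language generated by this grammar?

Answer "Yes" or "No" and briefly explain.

Yes - a valid derivation exists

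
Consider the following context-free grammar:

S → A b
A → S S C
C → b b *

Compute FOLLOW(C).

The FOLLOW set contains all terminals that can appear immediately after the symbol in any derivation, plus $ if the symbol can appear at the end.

We compute FOLLOW(C) using the standard algorithm.
FOLLOW(S) starts with {$}.
FIRST(A) = {}
FIRST(C) = {b}
FIRST(S) = {}
FOLLOW(A) = {b}
FOLLOW(C) = {b}
FOLLOW(S) = {$, b}
Therefore, FOLLOW(C) = {b}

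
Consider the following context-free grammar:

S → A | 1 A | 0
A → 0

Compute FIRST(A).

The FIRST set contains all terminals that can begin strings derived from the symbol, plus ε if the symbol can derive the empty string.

We compute FIRST(A) using the standard algorithm.
FIRST(A) = {0}
FIRST(S) = {0, 1}
Therefore, FIRST(A) = {0}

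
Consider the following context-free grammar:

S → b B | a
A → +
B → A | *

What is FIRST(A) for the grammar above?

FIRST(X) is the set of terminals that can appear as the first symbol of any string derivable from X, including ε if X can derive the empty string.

We compute FIRST(A) using the standard algorithm.
FIRST(A) = {+}
FIRST(B) = {*, +}
FIRST(S) = {a, b}
Therefore, FIRST(A) = {+}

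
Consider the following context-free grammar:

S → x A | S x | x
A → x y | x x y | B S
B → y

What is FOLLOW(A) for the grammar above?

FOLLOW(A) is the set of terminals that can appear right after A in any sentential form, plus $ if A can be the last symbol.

We compute FOLLOW(A) using the standard algorithm.
FOLLOW(S) starts with {$}.
FIRST(A) = {x, y}
FIRST(B) = {y}
FIRST(S) = {x}
FOLLOW(A) = {$, x}
FOLLOW(B) = {x}
FOLLOW(S) = {$, x}
Therefore, FOLLOW(A) = {$, x}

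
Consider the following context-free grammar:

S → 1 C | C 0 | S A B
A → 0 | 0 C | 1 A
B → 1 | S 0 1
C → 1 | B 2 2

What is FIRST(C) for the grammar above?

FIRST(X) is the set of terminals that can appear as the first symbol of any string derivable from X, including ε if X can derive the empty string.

We compute FIRST(C) using the standard algorithm.
FIRST(A) = {0, 1}
FIRST(B) = {1}
FIRST(C) = {1}
FIRST(S) = {1}
Therefore, FIRST(C) = {1}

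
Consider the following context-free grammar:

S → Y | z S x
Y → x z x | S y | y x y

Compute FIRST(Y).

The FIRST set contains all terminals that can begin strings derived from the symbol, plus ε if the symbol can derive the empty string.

We compute FIRST(Y) using the standard algorithm.
FIRST(S) = {x, y, z}
FIRST(Y) = {x, y, z}
Therefore, FIRST(Y) = {x, y, z}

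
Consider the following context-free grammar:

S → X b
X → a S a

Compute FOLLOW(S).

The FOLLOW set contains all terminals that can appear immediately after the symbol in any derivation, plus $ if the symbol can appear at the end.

We compute FOLLOW(S) using the standard algorithm.
FOLLOW(S) starts with {$}.
FIRST(S) = {a}
FIRST(X) = {a}
FOLLOW(S) = {$, a}
FOLLOW(X) = {b}
Therefore, FOLLOW(S) = {$, a}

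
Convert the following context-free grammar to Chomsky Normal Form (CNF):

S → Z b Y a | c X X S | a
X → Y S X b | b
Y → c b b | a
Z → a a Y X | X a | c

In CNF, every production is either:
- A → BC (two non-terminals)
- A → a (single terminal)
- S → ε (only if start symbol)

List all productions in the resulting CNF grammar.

TB → b; TA → a; TC → c; S → a; X → b; Y → a; Z → c; S → Z X0; X0 → TB X1; X1 → Y TA; S → TC X2; X2 → X X3; X3 → X S; X → Y X4; X4 → S X5; X5 → X TB; Y → TC X6; X6 → TB TB; Z → TA X7; X7 → TA X8; X8 → Y X; Z → X TA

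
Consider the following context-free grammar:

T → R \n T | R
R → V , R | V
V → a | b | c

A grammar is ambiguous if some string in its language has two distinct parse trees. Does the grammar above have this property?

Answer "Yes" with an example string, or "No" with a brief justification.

No - the grammar is unambiguous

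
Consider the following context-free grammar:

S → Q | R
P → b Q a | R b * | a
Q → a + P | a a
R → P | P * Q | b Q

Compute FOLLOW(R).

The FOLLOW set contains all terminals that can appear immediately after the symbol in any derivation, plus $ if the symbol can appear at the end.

We compute FOLLOW(R) using the standard algorithm.
FOLLOW(S) starts with {$}.
FIRST(P) = {a, b}
FIRST(Q) = {a}
FIRST(R) = {a, b}
FIRST(S) = {a, b}
FOLLOW(P) = {$, *, a, b}
FOLLOW(Q) = {$, a, b}
FOLLOW(R) = {$, b}
FOLLOW(S) = {$}
Therefore, FOLLOW(R) = {$, b}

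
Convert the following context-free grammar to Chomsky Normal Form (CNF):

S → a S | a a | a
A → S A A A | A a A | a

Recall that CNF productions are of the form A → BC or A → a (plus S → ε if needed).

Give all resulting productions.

TA → a; S → a; A → a; S → TA S; S → TA TA; A → S X0; X0 → A X1; X1 → A A; A → A X2; X2 → TA A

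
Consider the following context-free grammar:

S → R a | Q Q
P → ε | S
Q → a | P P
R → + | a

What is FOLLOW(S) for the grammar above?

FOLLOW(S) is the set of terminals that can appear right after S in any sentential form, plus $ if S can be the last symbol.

We compute FOLLOW(S) using the standard algorithm.
FOLLOW(S) starts with {$}.
FIRST(P) = {+, a, ε}
FIRST(Q) = {+, a, ε}
FIRST(R) = {+, a}
FIRST(S) = {+, a, ε}
FOLLOW(P) = {$, +, a}
FOLLOW(Q) = {$, +, a}
FOLLOW(R) = {a}
FOLLOW(S) = {$, +, a}
Therefore, FOLLOW(S) = {$, +, a}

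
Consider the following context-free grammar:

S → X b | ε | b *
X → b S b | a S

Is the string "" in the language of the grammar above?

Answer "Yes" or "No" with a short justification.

Yes - a valid derivation exists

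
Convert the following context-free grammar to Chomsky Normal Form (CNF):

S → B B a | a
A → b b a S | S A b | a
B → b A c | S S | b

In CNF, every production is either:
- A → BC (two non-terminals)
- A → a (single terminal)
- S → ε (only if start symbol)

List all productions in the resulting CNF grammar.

TA → a; S → a; TB → b; A → a; TC → c; B → b; S → B X0; X0 → B TA; A → TB X1; X1 → TB X2; X2 → TA S; A → S X3; X3 → A TB; B → TB X4; X4 → A TC; B → S S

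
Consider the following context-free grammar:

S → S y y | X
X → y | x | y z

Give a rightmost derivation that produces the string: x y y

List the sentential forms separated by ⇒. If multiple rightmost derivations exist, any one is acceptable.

S ⇒ S y y ⇒ X y y ⇒ x y y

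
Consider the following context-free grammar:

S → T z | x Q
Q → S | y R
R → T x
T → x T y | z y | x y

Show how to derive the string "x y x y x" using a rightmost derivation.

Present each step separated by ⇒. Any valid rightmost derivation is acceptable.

S ⇒ x Q ⇒ x y R ⇒ x y T x ⇒ x y x y x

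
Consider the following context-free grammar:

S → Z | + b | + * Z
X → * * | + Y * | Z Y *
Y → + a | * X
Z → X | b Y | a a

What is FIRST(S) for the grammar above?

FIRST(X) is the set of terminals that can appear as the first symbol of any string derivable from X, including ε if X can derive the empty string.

We compute FIRST(S) using the standard algorithm.
FIRST(S) = {*, +, a, b}
FIRST(X) = {*, +, a, b}
FIRST(Y) = {*, +}
FIRST(Z) = {*, +, a, b}
Therefore, FIRST(S) = {*, +, a, b}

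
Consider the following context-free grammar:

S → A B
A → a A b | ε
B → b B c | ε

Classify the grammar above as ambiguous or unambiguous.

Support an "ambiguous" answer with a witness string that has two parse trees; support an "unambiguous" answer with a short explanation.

Unambiguous - every string in the language has a unique parse tree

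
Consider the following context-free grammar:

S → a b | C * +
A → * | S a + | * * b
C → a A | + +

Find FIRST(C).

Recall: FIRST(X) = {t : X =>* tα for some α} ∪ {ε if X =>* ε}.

We compute FIRST(C) using the standard algorithm.
FIRST(A) = {*, +, a}
FIRST(C) = {+, a}
FIRST(S) = {+, a}
Therefore, FIRST(C) = {+, a}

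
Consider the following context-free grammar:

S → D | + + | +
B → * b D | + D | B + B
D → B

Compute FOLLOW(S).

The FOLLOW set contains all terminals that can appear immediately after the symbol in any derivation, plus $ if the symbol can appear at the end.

We compute FOLLOW(S) using the standard algorithm.
FOLLOW(S) starts with {$}.
FIRST(B) = {*, +}
FIRST(D) = {*, +}
FIRST(S) = {*, +}
FOLLOW(B) = {$, +}
FOLLOW(D) = {$, +}
FOLLOW(S) = {$}
Therefore, FOLLOW(S) = {$}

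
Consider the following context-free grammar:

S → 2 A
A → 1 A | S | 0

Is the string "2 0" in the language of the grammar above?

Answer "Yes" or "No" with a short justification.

Yes - a valid derivation exists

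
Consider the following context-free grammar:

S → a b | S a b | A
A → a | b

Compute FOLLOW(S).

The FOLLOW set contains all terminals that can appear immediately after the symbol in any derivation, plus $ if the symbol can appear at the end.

We compute FOLLOW(S) using the standard algorithm.
FOLLOW(S) starts with {$}.
FIRST(A) = {a, b}
FIRST(S) = {a, b}
FOLLOW(A) = {$, a}
FOLLOW(S) = {$, a}
Therefore, FOLLOW(S) = {$, a}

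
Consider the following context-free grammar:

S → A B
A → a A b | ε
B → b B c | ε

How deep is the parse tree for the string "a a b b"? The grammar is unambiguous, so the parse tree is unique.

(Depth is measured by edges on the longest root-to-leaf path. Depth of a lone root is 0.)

4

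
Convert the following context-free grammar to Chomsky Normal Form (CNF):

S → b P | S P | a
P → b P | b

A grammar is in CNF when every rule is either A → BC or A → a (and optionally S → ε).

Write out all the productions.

TB → b; S → a; P → b; S → TB P; S → S P; P → TB P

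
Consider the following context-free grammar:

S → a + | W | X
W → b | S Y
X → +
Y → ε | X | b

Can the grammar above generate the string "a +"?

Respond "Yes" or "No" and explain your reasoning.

Yes - a valid derivation exists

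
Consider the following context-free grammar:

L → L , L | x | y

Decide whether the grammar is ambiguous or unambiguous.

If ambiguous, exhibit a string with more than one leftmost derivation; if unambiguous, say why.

Ambiguous - the string 'y , y , y , y , x , x' has two distinct leftmost derivations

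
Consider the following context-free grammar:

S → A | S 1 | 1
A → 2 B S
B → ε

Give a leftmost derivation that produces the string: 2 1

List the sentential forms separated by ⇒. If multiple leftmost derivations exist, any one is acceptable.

S ⇒ A ⇒ 2 B S ⇒ 2 S ⇒ 2 1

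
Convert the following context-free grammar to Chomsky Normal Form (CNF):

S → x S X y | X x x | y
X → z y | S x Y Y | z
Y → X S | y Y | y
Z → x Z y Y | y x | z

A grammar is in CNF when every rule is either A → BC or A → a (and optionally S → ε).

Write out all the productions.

TX → x; TY → y; S → y; TZ → z; X → z; Y → y; Z → z; S → TX X0; X0 → S X1; X1 → X TY; S → X X2; X2 → TX TX; X → TZ TY; X → S X3; X3 → TX X4; X4 → Y Y; Y → X S; Y → TY Y; Z → TX X5; X5 → Z X6; X6 → TY Y; Z → TY TX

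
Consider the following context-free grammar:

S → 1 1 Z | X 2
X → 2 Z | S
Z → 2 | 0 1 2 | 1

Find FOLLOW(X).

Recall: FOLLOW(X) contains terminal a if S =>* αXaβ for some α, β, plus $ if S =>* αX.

We compute FOLLOW(X) using the standard algorithm.
FOLLOW(S) starts with {$}.
FIRST(S) = {1, 2}
FIRST(X) = {1, 2}
FIRST(Z) = {0, 1, 2}
FOLLOW(S) = {$, 2}
FOLLOW(X) = {2}
FOLLOW(Z) = {$, 2}
Therefore, FOLLOW(X) = {2}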